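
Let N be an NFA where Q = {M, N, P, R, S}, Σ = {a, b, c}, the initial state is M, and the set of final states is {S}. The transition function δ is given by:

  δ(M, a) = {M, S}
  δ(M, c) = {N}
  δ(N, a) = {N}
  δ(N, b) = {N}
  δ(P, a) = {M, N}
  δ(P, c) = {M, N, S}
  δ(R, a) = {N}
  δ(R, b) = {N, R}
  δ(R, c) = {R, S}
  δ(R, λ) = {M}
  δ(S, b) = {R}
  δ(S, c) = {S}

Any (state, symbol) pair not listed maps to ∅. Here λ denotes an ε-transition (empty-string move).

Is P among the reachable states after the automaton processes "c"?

No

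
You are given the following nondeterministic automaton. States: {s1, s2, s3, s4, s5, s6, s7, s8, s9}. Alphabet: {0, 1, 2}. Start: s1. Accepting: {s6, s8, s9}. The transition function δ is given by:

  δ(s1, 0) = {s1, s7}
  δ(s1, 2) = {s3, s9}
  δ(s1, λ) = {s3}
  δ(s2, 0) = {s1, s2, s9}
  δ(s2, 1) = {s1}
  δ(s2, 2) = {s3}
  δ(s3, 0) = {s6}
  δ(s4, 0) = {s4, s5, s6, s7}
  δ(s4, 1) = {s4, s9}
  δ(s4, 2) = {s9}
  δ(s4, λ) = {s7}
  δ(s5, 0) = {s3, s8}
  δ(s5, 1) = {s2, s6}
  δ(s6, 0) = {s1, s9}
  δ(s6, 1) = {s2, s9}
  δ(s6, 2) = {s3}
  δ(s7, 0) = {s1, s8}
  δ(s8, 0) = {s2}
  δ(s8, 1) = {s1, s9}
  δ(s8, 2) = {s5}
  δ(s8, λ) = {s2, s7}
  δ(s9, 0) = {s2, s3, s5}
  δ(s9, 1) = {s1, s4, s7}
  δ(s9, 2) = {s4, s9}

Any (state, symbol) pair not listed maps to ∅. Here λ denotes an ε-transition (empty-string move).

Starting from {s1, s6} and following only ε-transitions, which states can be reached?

{s1, s3, s6}

Begin with {s1, s6}.
ε-move s1 → s3; add s3.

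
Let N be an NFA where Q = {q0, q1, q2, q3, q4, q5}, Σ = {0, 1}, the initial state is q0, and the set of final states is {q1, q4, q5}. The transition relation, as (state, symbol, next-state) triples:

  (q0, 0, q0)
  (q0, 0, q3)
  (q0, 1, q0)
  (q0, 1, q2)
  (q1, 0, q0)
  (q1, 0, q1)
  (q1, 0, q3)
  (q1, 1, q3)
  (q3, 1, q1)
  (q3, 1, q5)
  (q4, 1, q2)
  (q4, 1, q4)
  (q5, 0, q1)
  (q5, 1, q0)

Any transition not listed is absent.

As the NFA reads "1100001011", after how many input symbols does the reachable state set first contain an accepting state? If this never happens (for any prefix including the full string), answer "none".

7

Start in {q0}.
Read '1': q0→{q0, q2}; now {q0, q2}.
Read '1': q0→{q0, q2}, q2→∅; now {q0, q2}.
Read '0': q0→{q0, q3}, q2→∅; now {q0, q3}.
Read '0': q0→{q0, q3}, q3→∅; now {q0, q3}.
Read '0': q0→{q0, q3}, q3→∅; now {q0, q3}.
Read '0': q0→{q0, q3}, q3→∅; now {q0, q3}.
Read '1': q0→{q0, q2}, q3→{q1, q5}; now {q0, q1, q2, q5}.
None of the earlier sets intersect F, but {q0, q1, q2, q5} does.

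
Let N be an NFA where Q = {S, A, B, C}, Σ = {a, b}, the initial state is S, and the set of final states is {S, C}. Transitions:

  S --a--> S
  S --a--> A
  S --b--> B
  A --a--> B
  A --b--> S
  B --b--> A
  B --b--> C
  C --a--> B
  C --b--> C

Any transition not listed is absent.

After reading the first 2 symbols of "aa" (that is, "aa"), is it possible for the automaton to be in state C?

No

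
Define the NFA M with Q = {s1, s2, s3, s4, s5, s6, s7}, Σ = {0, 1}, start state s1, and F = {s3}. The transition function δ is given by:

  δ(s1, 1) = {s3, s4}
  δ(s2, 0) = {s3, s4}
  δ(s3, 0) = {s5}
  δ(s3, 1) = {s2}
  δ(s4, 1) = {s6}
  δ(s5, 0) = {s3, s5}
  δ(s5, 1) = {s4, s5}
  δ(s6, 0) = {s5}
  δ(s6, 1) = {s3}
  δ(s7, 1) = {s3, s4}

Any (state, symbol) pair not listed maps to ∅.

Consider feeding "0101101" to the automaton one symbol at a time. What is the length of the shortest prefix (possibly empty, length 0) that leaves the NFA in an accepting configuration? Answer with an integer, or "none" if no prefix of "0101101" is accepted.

none

Start in {s1}.
Read '0': {s1} → ∅.
The set is empty and remains empty for the remaining 6 symbols.
No reachable set along the way intersects F.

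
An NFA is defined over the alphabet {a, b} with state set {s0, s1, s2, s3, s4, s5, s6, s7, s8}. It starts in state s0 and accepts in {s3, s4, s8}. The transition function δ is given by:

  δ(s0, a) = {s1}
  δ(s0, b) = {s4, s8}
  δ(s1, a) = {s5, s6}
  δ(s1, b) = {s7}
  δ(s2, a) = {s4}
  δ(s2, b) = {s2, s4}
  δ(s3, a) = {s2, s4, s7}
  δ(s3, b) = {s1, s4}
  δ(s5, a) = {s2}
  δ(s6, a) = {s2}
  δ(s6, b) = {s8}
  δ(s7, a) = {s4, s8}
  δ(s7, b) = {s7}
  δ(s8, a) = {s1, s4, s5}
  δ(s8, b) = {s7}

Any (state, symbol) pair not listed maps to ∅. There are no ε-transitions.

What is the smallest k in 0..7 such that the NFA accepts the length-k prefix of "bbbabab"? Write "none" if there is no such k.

Start in {s0}.
Read 'b': {s0} → {s4, s8}.
None of the earlier sets intersect F, but {s4, s8} does.

1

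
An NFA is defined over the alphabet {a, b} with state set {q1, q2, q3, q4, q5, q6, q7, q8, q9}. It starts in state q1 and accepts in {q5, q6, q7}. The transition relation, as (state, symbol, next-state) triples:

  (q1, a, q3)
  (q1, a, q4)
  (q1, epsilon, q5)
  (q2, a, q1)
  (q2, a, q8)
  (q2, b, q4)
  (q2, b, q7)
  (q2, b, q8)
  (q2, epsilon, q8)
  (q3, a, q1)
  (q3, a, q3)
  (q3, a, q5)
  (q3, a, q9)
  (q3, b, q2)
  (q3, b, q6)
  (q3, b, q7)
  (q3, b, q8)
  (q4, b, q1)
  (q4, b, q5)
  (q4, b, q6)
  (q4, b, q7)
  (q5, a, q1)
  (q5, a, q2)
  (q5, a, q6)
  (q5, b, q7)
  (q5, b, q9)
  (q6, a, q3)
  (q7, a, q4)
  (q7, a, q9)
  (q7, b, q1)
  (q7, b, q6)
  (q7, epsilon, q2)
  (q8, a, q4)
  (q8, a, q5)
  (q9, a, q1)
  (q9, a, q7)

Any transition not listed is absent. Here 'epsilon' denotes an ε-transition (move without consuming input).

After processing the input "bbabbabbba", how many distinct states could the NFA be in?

9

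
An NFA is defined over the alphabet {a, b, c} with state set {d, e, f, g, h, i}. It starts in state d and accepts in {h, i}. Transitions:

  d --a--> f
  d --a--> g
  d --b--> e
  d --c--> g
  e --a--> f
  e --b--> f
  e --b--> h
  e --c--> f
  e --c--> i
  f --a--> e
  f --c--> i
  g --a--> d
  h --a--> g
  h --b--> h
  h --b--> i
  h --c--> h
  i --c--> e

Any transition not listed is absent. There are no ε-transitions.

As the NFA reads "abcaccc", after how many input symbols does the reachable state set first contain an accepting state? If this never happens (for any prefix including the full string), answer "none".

none

Start in {d}.
Read 'a': d→{f, g}; now {f, g}.
Read 'b': f→∅, g→∅; now ∅.
The set is empty and remains empty for the remaining 5 symbols.
No reachable set along the way intersects F.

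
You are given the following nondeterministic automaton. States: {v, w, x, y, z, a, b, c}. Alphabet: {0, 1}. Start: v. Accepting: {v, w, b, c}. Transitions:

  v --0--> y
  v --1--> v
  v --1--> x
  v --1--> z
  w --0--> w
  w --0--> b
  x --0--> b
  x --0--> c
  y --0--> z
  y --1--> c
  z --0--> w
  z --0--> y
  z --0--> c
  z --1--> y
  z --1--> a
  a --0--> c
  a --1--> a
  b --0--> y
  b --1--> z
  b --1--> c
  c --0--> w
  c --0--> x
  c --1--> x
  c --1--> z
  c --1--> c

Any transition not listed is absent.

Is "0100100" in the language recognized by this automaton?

Yes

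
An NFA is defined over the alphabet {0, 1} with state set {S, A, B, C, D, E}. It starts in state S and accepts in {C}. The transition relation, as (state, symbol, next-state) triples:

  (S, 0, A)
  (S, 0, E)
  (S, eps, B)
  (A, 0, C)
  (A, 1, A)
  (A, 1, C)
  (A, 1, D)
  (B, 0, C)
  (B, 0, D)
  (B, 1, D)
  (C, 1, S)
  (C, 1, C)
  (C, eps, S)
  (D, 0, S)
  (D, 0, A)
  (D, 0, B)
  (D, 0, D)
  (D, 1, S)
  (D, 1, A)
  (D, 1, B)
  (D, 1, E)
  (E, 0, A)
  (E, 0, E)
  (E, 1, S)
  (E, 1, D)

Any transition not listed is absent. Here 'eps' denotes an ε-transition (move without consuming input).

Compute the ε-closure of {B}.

{B}

Begin with {B}.
No ε-moves leave this set, so the closure equals the set itself.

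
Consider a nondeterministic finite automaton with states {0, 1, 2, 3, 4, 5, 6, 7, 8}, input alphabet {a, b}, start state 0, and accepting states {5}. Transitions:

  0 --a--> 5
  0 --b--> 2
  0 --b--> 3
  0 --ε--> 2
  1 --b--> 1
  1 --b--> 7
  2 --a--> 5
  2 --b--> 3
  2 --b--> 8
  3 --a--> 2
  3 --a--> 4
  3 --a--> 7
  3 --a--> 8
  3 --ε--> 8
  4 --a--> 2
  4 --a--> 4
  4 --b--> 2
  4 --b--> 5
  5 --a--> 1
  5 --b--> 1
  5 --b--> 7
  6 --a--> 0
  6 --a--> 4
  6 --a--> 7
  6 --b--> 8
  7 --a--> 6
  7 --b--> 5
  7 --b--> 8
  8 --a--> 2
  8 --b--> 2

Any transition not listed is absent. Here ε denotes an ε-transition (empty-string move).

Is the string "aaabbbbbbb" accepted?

Start: ε-closure({0}) = {0, 2}.
Read 'a': 0→{5}, 2→{5}; now {5}.
Read 'a': 5→{1}; now {1}.
Read 'a': 1→∅; now ∅.
The set is empty and remains empty for the remaining 7 symbols.
The final set ∅ contains no accepting state.

No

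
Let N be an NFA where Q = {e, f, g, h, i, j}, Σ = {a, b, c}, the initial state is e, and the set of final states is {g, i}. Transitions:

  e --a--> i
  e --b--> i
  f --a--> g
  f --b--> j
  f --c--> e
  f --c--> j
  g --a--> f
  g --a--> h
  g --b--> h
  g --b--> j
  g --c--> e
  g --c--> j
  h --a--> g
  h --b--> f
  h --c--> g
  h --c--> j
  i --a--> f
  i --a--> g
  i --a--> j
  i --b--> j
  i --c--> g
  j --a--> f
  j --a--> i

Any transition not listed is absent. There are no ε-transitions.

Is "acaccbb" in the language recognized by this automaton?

Start in {e}.
Read 'a': e→{i}; now {i}.
Read 'c': i→{g}; now {g}.
Read 'a': g→{f, h}; now {f, h}.
Read 'c': f→{e, j}, h→{g, j}; now {e, g, j}.
Read 'c': e→∅, g→{e, j}, j→∅; now {e, j}.
Read 'b': e→{i}, j→∅; now {i}.
Read 'b': i→{j}; now {j}.
The final set {j} contains no accepting state.

No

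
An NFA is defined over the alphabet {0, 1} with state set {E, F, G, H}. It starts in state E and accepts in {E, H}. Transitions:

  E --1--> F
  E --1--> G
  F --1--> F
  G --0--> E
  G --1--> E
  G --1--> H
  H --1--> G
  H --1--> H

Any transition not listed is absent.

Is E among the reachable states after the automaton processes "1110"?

Yes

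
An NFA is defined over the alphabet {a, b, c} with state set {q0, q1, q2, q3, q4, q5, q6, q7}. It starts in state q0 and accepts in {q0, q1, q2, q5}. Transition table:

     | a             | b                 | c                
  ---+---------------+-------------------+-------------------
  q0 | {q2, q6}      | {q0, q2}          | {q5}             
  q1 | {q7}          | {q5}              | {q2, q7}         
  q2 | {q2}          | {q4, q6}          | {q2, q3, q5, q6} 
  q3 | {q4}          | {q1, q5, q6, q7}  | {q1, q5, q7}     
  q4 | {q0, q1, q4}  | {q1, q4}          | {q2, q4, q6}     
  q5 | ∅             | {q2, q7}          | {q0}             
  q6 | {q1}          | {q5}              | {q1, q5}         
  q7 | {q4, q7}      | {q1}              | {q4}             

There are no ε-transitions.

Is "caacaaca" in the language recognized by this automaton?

No

Start in {q0}.
Read 'c': {q0} → {q5}.
Read 'a': {q5} → ∅.
The set is empty and remains empty for the remaining 6 symbols.
The final set ∅ contains no accepting state.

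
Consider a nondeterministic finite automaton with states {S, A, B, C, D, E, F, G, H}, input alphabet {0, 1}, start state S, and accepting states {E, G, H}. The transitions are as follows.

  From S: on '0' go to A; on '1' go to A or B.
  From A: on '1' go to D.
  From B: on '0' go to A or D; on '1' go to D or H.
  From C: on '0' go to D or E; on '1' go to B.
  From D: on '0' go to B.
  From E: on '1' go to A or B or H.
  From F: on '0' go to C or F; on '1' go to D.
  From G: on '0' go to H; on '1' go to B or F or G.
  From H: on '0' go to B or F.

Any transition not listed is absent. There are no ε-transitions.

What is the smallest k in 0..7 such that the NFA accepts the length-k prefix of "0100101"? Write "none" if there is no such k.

7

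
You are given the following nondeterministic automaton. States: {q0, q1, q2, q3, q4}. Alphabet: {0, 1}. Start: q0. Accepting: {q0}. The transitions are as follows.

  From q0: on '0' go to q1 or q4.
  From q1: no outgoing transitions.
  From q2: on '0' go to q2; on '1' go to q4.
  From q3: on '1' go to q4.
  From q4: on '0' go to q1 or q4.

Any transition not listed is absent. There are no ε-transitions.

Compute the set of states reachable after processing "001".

∅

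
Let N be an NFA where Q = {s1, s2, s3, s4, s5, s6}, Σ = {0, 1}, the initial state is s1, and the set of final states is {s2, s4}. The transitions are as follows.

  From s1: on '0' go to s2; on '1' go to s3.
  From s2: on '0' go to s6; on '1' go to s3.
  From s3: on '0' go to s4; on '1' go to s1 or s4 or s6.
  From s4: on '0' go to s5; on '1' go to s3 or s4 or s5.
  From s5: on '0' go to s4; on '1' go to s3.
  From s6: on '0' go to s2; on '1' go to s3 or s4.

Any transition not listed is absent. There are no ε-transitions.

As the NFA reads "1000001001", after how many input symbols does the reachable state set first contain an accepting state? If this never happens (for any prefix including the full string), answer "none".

2

Start in {s1}.
Read '1': s1→{s3}; now {s3}.
Read '0': s3→{s4}; now {s4}.
None of the earlier sets intersect F, but {s4} does.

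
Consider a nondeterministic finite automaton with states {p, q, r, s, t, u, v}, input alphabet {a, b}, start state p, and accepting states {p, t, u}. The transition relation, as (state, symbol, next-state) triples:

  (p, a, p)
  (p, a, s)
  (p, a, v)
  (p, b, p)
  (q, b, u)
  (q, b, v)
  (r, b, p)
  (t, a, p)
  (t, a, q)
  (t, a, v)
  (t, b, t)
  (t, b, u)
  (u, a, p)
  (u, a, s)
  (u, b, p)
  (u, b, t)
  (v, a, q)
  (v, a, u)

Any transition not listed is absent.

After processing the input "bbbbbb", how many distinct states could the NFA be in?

1

Start in {p}.
Read 'b': {p} → {p}.
Read 'b': {p} → {p}.
Read 'b': {p} → {p}.
Read 'b': {p} → {p}.
Read 'b': {p} → {p}.
Read 'b': {p} → {p}.
That set has 1 state.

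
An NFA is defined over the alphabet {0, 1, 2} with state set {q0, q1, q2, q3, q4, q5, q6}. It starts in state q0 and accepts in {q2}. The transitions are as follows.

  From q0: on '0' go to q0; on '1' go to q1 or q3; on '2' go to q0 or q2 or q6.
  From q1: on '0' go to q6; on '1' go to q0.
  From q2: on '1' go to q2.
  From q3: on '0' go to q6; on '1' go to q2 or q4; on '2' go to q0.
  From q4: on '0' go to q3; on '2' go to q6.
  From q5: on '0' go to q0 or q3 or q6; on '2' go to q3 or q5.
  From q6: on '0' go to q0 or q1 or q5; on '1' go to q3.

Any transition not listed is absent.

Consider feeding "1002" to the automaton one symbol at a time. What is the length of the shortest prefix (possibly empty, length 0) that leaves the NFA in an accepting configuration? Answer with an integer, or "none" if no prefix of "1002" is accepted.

Start in {q0}.
Read '1': q0→{q1, q3}; now {q1, q3}.
Read '0': q1→{q6}, q3→{q6}; now {q6}.
Read '0': q6→{q0, q1, q5}; now {q0, q1, q5}.
Read '2': q0→{q0, q2, q6}, q1→∅, q5→{q3, q5}; now {q0, q2, q3, q5, q6}.
None of the earlier sets intersect F, but {q0, q2, q3, q5, q6} does.

4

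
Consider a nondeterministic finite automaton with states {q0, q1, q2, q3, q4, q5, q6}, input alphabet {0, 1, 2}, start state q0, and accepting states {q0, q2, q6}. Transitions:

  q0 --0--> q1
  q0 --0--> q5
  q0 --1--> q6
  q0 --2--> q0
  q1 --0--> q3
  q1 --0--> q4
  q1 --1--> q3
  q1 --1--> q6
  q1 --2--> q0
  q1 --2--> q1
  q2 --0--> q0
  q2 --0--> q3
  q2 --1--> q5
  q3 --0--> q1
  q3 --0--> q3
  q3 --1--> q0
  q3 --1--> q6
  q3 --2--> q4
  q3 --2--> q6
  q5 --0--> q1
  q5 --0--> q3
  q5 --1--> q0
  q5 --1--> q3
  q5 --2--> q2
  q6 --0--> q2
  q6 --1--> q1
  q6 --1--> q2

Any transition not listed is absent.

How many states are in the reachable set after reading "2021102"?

5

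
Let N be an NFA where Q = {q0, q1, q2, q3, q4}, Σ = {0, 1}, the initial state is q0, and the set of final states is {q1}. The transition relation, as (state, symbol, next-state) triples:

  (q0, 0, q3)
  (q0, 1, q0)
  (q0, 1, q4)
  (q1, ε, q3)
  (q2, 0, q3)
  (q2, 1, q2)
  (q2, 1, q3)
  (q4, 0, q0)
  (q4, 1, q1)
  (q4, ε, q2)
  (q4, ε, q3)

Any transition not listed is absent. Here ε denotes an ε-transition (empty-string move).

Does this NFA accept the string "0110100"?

No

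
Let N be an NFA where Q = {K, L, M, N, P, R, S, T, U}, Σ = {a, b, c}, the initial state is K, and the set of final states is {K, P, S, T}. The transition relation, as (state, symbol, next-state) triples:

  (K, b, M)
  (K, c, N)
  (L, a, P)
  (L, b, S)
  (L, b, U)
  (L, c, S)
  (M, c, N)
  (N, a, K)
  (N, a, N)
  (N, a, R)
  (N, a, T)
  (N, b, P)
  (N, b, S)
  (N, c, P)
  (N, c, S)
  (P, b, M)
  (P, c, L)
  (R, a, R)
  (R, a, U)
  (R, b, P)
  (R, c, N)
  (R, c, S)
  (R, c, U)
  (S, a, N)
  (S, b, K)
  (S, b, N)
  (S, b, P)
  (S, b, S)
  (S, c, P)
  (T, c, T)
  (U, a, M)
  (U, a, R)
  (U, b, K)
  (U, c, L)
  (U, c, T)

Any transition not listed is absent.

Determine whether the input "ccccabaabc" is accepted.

Start in {K}.
Read 'c': K→{N}; now {N}.
Read 'c': N→{P, S}; now {P, S}.
Read 'c': P→{L}, S→{P}; now {L, P}.
Read 'c': L→{S}, P→{L}; now {L, S}.
Read 'a': L→{P}, S→{N}; now {N, P}.
Read 'b': N→{P, S}, P→{M}; now {M, P, S}.
Read 'a': M→∅, P→∅, S→{N}; now {N}.
Read 'a': N→{K, N, R, T}; now {K, N, R, T}.
Read 'b': K→{M}, N→{P, S}, R→{P}, T→∅; now {M, P, S}.
Read 'c': M→{N}, P→{L}, S→{P}; now {L, N, P}.
The final set {L, N, P} contains the accepting state P.

Yes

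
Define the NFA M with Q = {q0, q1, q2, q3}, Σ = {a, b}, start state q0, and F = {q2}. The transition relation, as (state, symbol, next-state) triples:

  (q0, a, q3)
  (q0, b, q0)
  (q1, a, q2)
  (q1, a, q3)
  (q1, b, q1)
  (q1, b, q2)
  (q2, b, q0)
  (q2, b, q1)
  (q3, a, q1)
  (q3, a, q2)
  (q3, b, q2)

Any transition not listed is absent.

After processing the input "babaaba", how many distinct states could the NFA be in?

0

Start in {q0}.
Read 'b': {q0} → {q0}.
Read 'a': {q0} → {q3}.
Read 'b': {q3} → {q2}.
Read 'a': {q2} → ∅.
The set is empty and remains empty for the remaining 3 symbols.
That set has 0 states.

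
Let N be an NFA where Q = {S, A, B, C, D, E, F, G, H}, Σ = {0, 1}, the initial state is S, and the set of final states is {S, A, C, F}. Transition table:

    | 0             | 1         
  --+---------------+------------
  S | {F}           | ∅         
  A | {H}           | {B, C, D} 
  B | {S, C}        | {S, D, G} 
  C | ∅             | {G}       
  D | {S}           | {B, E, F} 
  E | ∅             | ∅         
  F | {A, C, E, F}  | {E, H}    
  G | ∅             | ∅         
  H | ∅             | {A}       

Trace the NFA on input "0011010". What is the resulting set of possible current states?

{S, C, H}

Start in {S}.
Read '0': S→{F}; now {F}.
Read '0': F→{A, C, E, F}; now {A, C, E, F}.
Read '1': A→{B, C, D}, C→{G}, E→∅, F→{E, H}; now {B, C, D, E, G, H}.
Read '1': B→{S, D, G}, C→{G}, D→{B, E, F}, E→∅, G→∅, H→{A}; now {S, A, B, D, E, F, G}.
Read '0': S→{F}, A→{H}, B→{S, C}, D→{S}, E→∅, F→{A, C, E, F}, G→∅; now {S, A, C, E, F, H}.
Read '1': S→∅, A→{B, C, D}, C→{G}, E→∅, F→{E, H}, H→{A}; now {A, B, C, D, E, G, H}.
Read '0': A→{H}, B→{S, C}, C→∅, D→{S}, E→∅, G→∅, H→∅; now {S, C, H}.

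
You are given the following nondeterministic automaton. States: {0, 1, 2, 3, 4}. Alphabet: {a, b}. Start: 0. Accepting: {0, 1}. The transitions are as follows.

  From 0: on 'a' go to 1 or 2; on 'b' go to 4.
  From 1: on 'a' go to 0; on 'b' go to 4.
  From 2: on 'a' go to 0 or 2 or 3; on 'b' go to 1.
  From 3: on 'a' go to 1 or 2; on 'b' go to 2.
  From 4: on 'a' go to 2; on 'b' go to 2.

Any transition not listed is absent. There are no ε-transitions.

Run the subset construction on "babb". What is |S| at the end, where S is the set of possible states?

Start in {0}.
Read 'b': 0→{4}; now {4}.
Read 'a': 4→{2}; now {2}.
Read 'b': 2→{1}; now {1}.
Read 'b': 1→{4}; now {4}.
That set has 1 state.

1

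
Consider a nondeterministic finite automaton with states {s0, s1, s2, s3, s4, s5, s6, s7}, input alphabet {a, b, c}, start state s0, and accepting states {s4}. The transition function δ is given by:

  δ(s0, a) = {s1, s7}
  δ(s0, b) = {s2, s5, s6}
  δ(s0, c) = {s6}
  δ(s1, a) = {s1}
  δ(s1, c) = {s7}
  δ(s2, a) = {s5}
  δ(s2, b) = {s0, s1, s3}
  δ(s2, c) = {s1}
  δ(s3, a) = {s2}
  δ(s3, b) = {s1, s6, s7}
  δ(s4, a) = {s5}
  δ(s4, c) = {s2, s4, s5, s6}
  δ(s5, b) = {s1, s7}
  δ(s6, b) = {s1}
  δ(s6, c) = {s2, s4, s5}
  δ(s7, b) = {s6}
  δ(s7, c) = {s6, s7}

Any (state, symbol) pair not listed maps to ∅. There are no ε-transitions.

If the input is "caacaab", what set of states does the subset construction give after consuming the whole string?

∅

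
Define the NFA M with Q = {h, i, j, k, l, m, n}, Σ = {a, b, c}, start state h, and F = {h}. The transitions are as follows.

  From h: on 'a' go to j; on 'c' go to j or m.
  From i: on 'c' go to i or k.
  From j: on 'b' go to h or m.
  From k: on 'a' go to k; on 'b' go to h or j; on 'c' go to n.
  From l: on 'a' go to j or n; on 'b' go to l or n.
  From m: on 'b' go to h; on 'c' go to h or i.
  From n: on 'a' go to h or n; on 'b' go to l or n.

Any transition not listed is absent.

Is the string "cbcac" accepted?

Start in {h}.
Read 'c': {h} → {j, m}.
Read 'b': {j, m} → {h, m}.
Read 'c': {h, m} → {h, i, j, m}.
Read 'a': {h, i, j, m} → {j}.
Read 'c': {j} → ∅.
The final set ∅ contains no accepting state.

No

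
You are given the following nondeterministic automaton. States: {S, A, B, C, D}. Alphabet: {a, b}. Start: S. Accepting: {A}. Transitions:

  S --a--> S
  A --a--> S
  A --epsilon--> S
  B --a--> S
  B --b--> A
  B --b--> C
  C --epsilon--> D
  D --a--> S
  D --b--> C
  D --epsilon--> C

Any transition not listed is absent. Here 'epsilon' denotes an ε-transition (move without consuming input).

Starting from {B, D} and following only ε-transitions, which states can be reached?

Begin with {B, D}.
ε-move D → C; add C.

{B, C, D}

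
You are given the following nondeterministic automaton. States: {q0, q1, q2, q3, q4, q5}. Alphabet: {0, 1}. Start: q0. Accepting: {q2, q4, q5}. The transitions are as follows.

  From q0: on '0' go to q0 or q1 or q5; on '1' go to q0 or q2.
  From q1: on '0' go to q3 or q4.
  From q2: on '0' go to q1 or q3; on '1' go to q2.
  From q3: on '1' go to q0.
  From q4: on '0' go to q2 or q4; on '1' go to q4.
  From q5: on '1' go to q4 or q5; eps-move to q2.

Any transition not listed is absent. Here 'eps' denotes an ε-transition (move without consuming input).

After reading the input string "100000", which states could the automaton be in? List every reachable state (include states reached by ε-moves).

{q0, q1, q2, q3, q4, q5}

Start in {q0}.
Read '1': q0→{q0, q2}; now {q0, q2}.
Read '0': q0→{q0, q1, q5}, q2→{q1, q3}; union {q0, q1, q3, q5}; ε-closure = {q0, q1, q2, q3, q5}.
Read '0': q0→{q0, q1, q5}, q1→{q3, q4}, q2→{q1, q3}, q3→∅, q5→∅; union {q0, q1, q3, q4, q5}; ε-closure = {q0, q1, q2, q3, q4, q5}.
Read '0': q0→{q0, q1, q5}, q1→{q3, q4}, q2→{q1, q3}, q3→∅, q4→{q2, q4}, q5→∅; now {q0, q1, q2, q3, q4, q5}.
Read '0': q0→{q0, q1, q5}, q1→{q3, q4}, q2→{q1, q3}, q3→∅, q4→{q2, q4}, q5→∅; now {q0, q1, q2, q3, q4, q5}.
Read '0': q0→{q0, q1, q5}, q1→{q3, q4}, q2→{q1, q3}, q3→∅, q4→{q2, q4}, q5→∅; now {q0, q1, q2, q3, q4, q5}.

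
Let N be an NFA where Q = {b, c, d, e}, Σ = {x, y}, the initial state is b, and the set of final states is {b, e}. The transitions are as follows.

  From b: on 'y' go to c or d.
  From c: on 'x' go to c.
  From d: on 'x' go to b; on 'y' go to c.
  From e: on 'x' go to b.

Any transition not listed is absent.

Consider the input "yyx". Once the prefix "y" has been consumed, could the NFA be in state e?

Start in {b}.
Read 'y': b→{c, d}; now {c, d}.
State e is not in {c, d}.

No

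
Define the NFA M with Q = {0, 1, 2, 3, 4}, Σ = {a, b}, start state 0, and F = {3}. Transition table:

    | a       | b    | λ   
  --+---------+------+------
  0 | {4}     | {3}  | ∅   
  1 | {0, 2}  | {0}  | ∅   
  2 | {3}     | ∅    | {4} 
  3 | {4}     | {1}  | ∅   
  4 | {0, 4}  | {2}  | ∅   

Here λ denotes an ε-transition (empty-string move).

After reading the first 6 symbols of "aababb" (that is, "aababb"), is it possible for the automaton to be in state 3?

No

Start in {0}.
Read 'a': 0→{4}; now {4}.
Read 'a': 4→{0, 4}; now {0, 4}.
Read 'b': 0→{3}, 4→{2}; union {2, 3}; ε-closure = {2, 3, 4}.
Read 'a': 2→{3}, 3→{4}, 4→{0, 4}; now {0, 3, 4}.
Read 'b': 0→{3}, 3→{1}, 4→{2}; union {1, 2, 3}; ε-closure = {1, 2, 3, 4}.
Read 'b': 1→{0}, 2→∅, 3→{1}, 4→{2}; union {0, 1, 2}; ε-closure = {0, 1, 2, 4}.
State 3 is not in {0, 1, 2, 4}.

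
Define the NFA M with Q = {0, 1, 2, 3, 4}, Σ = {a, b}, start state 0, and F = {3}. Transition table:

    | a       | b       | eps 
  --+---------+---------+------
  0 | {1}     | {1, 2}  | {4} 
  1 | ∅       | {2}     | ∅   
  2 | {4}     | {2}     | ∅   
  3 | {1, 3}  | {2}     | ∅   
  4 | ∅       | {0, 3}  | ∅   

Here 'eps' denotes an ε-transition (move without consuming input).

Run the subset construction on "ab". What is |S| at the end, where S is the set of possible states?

1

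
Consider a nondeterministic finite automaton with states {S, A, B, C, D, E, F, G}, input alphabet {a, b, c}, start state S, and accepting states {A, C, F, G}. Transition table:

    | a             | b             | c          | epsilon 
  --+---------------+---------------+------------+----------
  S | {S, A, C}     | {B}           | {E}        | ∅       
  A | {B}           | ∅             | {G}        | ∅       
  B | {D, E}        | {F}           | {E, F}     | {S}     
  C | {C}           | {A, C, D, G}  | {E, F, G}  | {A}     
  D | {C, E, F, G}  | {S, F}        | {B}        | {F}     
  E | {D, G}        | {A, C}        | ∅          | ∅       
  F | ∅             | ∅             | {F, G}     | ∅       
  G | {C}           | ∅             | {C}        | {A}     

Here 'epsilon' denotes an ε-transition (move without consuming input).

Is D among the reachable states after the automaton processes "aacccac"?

No

Start in {S}.
Read 'a': {S} → {S, A, C}.
Read 'a': {S, A, C} → {S, A, B, C}.
Read 'c': {S, A, B, C} → {A, E, F, G}.
Read 'c': {A, E, F, G} → {A, C, F, G}.
Read 'c': {A, C, F, G} → {A, C, E, F, G}.
Read 'a': {A, C, E, F, G} → {S, A, B, C, D, F, G}.
Read 'c': {S, A, B, C, D, F, G} → {S, A, B, C, E, F, G}.
State D is not in {S, A, B, C, E, F, G}.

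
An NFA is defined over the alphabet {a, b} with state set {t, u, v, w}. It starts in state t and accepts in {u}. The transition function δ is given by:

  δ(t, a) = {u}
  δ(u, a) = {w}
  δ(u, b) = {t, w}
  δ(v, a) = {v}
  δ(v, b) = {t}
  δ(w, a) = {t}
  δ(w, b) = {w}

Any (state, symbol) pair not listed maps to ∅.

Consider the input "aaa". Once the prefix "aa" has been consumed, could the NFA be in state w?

Yes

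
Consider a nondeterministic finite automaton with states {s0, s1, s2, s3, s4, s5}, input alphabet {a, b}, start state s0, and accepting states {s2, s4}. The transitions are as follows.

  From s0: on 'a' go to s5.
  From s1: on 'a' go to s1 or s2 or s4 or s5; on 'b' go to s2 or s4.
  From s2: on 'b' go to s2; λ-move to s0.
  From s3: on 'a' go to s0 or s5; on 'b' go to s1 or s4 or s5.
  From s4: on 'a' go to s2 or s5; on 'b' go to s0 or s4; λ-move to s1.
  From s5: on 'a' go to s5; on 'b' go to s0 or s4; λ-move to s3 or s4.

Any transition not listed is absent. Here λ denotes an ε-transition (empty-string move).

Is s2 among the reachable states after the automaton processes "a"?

No

Start in {s0}.
Read 'a': {s0} → {s1, s3, s4, s5}.
State s2 is not in {s1, s3, s4, s5}.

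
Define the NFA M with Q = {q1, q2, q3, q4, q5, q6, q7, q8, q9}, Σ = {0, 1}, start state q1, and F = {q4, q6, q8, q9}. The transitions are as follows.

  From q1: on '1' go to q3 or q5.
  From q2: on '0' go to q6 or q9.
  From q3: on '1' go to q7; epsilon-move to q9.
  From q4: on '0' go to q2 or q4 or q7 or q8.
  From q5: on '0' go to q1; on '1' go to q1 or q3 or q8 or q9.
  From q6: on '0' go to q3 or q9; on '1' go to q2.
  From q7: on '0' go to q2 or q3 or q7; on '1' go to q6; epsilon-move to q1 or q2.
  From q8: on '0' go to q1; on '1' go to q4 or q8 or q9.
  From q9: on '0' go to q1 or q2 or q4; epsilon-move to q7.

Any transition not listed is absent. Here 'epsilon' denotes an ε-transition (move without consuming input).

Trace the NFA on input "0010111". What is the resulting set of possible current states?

Start in {q1}.
Read '0': {q1} → ∅.
The set is empty and remains empty for the remaining 6 symbols.

∅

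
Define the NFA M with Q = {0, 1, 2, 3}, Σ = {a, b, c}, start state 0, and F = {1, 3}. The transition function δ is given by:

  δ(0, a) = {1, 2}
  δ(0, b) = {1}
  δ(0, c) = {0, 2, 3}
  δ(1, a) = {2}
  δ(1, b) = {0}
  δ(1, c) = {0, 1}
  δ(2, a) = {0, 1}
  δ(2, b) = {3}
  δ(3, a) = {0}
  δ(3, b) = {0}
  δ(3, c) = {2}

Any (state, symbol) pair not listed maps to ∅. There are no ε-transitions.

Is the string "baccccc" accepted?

No

Start in {0}.
Read 'b': {0} → {1}.
Read 'a': {1} → {2}.
Read 'c': {2} → ∅.
The set is empty and remains empty for the remaining 4 symbols.
The final set ∅ contains no accepting state.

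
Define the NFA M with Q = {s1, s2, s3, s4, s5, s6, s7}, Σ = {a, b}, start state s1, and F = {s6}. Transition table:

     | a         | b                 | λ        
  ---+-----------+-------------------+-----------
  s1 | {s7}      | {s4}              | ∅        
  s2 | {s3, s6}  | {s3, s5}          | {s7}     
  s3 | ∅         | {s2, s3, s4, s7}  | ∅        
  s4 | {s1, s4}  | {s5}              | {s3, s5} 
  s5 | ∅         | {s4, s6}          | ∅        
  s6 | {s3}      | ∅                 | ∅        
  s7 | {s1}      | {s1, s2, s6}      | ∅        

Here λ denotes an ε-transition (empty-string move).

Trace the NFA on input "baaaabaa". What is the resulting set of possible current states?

{s1, s3, s4, s5, s7}

Start in {s1}.
Read 'b': {s1} → {s3, s4, s5}.
Read 'a': {s3, s4, s5} → {s1, s3, s4, s5}.
Read 'a': {s1, s3, s4, s5} → {s1, s3, s4, s5, s7}.
Read 'a': {s1, s3, s4, s5, s7} → {s1, s3, s4, s5, s7}.
Read 'a': {s1, s3, s4, s5, s7} → {s1, s3, s4, s5, s7}.
Read 'b': {s1, s3, s4, s5, s7} → {s1, s2, s3, s4, s5, s6, s7}.
Read 'a': {s1, s2, s3, s4, s5, s6, s7} → {s1, s3, s4, s5, s6, s7}.
Read 'a': {s1, s3, s4, s5, s6, s7} → {s1, s3, s4, s5, s7}.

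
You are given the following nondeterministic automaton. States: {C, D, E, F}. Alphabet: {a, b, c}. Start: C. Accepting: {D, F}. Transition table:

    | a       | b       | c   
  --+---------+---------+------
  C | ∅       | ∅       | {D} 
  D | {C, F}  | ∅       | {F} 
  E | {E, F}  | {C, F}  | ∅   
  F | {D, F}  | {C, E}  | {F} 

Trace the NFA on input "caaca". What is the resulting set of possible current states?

Start in {C}.
Read 'c': {C} → {D}.
Read 'a': {D} → {C, F}.
Read 'a': {C, F} → {D, F}.
Read 'c': {D, F} → {F}.
Read 'a': {F} → {D, F}.

{D, F}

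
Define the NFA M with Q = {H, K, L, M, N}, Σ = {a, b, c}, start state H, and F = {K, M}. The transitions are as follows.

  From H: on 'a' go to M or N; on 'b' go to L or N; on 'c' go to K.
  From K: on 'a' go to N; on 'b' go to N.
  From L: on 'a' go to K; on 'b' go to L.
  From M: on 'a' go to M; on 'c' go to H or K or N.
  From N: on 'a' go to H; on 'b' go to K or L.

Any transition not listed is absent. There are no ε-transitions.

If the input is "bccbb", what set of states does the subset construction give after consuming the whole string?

∅

Start in {H}.
Read 'b': H→{L, N}; now {L, N}.
Read 'c': L→∅, N→∅; now ∅.
The set is empty and remains empty for the remaining 3 symbols.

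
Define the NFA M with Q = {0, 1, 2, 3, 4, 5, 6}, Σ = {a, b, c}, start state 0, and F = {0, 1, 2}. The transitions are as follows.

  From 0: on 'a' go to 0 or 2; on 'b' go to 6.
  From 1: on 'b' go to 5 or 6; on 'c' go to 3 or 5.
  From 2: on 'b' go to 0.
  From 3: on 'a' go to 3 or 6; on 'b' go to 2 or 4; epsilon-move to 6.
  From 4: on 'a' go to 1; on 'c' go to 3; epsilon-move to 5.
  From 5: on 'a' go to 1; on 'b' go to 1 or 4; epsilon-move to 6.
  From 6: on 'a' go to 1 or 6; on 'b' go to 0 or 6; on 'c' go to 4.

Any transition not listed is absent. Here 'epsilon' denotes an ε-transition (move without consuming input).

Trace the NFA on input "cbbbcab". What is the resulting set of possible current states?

Start in {0}.
Read 'c': 0→∅; now ∅.
The set is empty and remains empty for the remaining 6 symbols.

∅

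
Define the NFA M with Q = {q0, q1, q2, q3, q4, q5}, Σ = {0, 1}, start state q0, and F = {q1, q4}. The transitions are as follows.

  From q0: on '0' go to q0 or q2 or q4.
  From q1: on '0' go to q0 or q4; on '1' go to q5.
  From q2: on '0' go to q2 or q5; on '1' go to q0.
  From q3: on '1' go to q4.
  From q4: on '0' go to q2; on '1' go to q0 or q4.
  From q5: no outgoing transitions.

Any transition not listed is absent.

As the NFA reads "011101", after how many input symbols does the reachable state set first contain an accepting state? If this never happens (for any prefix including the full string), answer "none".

1

Start in {q0}.
Read '0': {q0} → {q0, q2, q4}.
None of the earlier sets intersect F, but {q0, q2, q4} does.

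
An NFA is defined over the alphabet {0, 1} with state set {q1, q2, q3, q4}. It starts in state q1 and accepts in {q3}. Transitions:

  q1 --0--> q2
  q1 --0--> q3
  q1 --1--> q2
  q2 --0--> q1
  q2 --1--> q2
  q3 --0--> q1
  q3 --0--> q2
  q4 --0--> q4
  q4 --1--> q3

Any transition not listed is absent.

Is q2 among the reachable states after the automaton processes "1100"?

Yes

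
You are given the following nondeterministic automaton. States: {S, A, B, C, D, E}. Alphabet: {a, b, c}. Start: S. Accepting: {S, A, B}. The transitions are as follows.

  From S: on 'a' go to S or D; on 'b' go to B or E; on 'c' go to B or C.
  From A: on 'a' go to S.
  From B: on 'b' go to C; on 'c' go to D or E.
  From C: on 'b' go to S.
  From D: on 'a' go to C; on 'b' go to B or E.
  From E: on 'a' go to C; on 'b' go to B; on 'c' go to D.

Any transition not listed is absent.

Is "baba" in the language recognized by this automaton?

Yes

Start in {S}.
Read 'b': S→{B, E}; now {B, E}.
Read 'a': B→∅, E→{C}; now {C}.
Read 'b': C→{S}; now {S}.
Read 'a': S→{S, D}; now {S, D}.
The final set {S, D} contains the accepting state S.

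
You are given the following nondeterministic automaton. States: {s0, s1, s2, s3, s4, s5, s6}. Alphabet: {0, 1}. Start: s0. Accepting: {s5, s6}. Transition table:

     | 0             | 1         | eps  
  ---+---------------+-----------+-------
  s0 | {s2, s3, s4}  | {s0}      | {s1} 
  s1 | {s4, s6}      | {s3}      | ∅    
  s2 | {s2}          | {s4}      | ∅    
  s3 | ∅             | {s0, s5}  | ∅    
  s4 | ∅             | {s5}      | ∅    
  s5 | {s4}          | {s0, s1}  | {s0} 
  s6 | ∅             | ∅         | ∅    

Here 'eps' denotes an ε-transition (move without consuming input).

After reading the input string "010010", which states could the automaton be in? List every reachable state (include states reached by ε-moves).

∅

Start: ε-closure({s0}) = {s0, s1}.
Read '0': s0→{s2, s3, s4}, s1→{s4, s6}; now {s2, s3, s4, s6}.
Read '1': s2→{s4}, s3→{s0, s5}, s4→{s5}, s6→∅; union {s0, s4, s5}; ε-closure = {s0, s1, s4, s5}.
Read '0': s0→{s2, s3, s4}, s1→{s4, s6}, s4→∅, s5→{s4}; now {s2, s3, s4, s6}.
Read '0': s2→{s2}, s3→∅, s4→∅, s6→∅; now {s2}.
Read '1': s2→{s4}; now {s4}.
Read '0': s4→∅; now ∅.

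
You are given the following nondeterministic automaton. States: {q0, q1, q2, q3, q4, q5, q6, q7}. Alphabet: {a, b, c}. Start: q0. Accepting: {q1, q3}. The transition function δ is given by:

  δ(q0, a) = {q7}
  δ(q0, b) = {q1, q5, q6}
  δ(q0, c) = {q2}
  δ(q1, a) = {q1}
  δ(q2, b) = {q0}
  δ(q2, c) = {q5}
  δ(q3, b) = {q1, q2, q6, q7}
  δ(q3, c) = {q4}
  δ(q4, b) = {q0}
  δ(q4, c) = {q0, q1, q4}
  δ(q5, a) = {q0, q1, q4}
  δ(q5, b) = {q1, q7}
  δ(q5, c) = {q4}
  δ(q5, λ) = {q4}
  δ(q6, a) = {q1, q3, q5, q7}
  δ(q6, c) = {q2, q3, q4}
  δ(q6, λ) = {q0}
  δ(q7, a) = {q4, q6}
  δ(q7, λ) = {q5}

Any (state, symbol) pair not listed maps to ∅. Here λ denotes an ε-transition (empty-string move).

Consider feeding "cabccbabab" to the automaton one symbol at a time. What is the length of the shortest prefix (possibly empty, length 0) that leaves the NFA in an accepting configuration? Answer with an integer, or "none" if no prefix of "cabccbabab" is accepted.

Start in {q0}.
Read 'c': {q0} → {q2}.
Read 'a': {q2} → ∅.
The set is empty and remains empty for the remaining 8 symbols.
No reachable set along the way intersects F.

none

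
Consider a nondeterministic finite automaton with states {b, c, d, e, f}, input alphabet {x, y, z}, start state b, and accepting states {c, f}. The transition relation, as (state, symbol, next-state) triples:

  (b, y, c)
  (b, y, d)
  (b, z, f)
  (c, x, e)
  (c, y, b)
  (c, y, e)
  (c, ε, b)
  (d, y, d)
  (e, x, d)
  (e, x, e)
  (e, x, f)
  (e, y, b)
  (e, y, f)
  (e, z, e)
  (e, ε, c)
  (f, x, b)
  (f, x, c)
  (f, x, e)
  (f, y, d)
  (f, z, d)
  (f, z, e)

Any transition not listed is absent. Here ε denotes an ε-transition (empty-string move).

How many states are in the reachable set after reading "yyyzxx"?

Start in {b}.
Read 'y': {b} → {b, c, d}.
Read 'y': {b, c, d} → {b, c, d, e}.
Read 'y': {b, c, d, e} → {b, c, d, e, f}.
Read 'z': {b, c, d, e, f} → {b, c, d, e, f}.
Read 'x': {b, c, d, e, f} → {b, c, d, e, f}.
Read 'x': {b, c, d, e, f} → {b, c, d, e, f}.
That set has 5 states.

5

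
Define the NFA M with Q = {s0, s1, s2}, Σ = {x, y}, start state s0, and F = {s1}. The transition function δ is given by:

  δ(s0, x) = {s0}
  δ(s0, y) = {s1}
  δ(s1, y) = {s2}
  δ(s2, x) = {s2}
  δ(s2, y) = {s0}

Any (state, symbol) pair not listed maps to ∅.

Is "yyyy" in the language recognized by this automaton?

Yes

Start in {s0}.
Read 'y': s0→{s1}; now {s1}.
Read 'y': s1→{s2}; now {s2}.
Read 'y': s2→{s0}; now {s0}.
Read 'y': s0→{s1}; now {s1}.
The final set {s1} contains the accepting state s1.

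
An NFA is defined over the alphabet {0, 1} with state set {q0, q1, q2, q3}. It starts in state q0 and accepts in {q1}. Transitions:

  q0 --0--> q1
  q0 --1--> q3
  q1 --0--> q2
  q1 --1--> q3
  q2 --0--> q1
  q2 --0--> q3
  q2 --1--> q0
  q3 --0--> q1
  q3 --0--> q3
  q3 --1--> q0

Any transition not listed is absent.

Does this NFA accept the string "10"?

Start in {q0}.
Read '1': q0→{q3}; now {q3}.
Read '0': q3→{q1, q3}; now {q1, q3}.
The final set {q1, q3} contains the accepting state q1.

Yes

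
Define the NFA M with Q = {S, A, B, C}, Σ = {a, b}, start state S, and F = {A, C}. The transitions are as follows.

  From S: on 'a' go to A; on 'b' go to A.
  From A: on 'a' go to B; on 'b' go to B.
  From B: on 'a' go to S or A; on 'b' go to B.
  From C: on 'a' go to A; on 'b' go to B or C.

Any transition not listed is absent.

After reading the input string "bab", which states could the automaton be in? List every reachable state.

{B}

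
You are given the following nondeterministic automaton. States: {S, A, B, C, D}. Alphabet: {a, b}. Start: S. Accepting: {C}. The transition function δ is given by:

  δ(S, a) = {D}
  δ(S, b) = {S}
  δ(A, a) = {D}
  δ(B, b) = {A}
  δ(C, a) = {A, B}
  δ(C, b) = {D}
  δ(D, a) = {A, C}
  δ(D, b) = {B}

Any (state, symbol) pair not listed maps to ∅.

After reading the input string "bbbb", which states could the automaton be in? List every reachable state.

Start in {S}.
Read 'b': S→{S}; now {S}.
Read 'b': S→{S}; now {S}.
Read 'b': S→{S}; now {S}.
Read 'b': S→{S}; now {S}.

{S}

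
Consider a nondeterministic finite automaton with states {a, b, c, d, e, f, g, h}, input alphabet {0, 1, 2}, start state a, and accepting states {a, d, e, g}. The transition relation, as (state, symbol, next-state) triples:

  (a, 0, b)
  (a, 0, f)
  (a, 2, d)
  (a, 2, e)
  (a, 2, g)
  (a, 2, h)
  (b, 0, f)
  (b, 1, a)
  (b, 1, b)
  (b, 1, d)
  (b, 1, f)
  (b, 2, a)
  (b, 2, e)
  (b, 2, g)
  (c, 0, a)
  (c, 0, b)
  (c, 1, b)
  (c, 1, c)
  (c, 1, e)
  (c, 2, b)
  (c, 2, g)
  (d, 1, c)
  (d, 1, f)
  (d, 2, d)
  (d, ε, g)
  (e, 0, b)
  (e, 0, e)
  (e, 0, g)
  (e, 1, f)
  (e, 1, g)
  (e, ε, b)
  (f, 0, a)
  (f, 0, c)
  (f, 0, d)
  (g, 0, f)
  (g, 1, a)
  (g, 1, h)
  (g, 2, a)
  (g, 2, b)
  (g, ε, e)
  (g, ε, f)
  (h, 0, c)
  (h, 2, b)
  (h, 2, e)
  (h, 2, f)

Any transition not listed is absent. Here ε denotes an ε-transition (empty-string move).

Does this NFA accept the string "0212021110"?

Start in {a}.
Read '0': a→{b, f}; now {b, f}.
Read '2': b→{a, e, g}, f→∅; union {a, e, g}; ε-closure = {a, b, e, f, g}.
Read '1': a→∅, b→{a, b, d, f}, e→{f, g}, f→∅, g→{a, h}; union {a, b, d, f, g, h}; ε-closure = {a, b, d, e, f, g, h}.
Read '2': a→{d, e, g, h}, b→{a, e, g}, d→{d}, e→∅, f→∅, g→{a, b}, h→{b, e, f}; now {a, b, d, e, f, g, h}.
Read '0': a→{b, f}, b→{f}, d→∅, e→{b, e, g}, f→{a, c, d}, g→{f}, h→{c}; now {a, b, c, d, e, f, g}.
Read '2': a→{d, e, g, h}, b→{a, e, g}, c→{b, g}, d→{d}, e→∅, f→∅, g→{a, b}; union {a, b, d, e, g, h}; ε-closure = {a, b, d, e, f, g, h}.
Read '1': a→∅, b→{a, b, d, f}, d→{c, f}, e→{f, g}, f→∅, g→{a, h}, h→∅; union {a, b, c, d, f, g, h}; ε-closure = {a, b, c, d, e, f, g, h}.
Read '1': a→∅, b→{a, b, d, f}, c→{b, c, e}, d→{c, f}, e→{f, g}, f→∅, g→{a, h}, h→∅; now {a, b, c, d, e, f, g, h}.
Read '1': a→∅, b→{a, b, d, f}, c→{b, c, e}, d→{c, f}, e→{f, g}, f→∅, g→{a, h}, h→∅; now {a, b, c, d, e, f, g, h}.
Read '0': a→{b, f}, b→{f}, c→{a, b}, d→∅, e→{b, e, g}, f→{a, c, d}, g→{f}, h→{c}; now {a, b, c, d, e, f, g}.
The final set {a, b, c, d, e, f, g} contains the accepting states a, d, e, g.

Yes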